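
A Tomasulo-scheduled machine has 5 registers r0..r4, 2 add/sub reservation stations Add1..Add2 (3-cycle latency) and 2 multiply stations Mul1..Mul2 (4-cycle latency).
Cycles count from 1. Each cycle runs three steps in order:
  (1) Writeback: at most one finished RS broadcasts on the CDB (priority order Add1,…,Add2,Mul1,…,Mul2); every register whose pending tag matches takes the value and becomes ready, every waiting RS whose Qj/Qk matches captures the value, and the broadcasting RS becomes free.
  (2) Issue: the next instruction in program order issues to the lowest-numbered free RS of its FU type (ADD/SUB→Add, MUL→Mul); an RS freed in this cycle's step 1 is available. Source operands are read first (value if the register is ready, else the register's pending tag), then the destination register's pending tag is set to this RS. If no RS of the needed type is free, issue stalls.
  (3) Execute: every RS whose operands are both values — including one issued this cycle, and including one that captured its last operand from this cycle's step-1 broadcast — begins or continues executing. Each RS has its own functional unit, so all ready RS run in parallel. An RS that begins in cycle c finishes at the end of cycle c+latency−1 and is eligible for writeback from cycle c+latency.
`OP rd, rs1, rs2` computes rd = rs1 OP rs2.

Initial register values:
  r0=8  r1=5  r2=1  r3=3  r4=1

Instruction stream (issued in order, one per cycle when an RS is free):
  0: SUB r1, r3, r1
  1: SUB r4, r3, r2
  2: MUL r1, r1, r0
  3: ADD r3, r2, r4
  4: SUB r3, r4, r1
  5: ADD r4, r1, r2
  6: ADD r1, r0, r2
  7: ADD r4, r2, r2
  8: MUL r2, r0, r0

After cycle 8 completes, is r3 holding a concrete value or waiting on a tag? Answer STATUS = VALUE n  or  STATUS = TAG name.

  c1: issue SUB r1<-Add1  regs: r0:8,r1:Add1,r2:1,r3:3,r4:1
  c2: issue SUB r4<-Add2  regs: r0:8,r1:Add1,r2:1,r3:3,r4:Add2
  c3: issue MUL r1<-Mul1  regs: r0:8,r1:Mul1,r2:1,r3:3,r4:Add2
  c4: CDB Add1=-2; issue ADD r3<-Add1  regs: r0:8,r1:Mul1,r2:1,r3:Add1,r4:Add2
  c5: CDB Add2=2; issue SUB r3<-Add2  regs: r0:8,r1:Mul1,r2:1,r3:Add2,r4:2
  c6: stall  regs: r0:8,r1:Mul1,r2:1,r3:Add2,r4:2
  c7: stall  regs: r0:8,r1:Mul1,r2:1,r3:Add2,r4:2
  c8: CDB Add1=3; issue ADD r4<-Add1  regs: r0:8,r1:Mul1,r2:1,r3:Add2,r4:Add1

STATUS = TAG Add2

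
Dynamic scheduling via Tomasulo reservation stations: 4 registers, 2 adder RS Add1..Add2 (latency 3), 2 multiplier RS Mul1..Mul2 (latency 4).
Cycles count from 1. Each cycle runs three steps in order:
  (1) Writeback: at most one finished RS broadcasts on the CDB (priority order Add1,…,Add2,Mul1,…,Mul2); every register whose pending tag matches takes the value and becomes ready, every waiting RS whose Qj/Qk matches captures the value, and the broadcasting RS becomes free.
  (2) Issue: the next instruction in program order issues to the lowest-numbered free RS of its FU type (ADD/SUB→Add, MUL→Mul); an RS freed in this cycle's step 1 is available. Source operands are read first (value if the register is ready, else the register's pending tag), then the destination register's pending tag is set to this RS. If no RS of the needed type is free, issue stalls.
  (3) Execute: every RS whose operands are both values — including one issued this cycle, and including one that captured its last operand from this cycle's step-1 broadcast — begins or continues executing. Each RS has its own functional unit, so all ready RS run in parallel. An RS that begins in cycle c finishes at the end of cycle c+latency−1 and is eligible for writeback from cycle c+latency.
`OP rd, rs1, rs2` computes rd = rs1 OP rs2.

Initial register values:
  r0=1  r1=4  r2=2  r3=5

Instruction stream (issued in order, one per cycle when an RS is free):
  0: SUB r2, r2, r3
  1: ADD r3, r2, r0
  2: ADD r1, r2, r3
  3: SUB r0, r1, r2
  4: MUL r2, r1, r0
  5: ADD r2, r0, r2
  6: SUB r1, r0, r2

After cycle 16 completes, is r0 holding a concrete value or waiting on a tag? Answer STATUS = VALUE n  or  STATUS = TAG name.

STATUS = VALUE -2

cycle 1: issue SUB r2<-Add1 // r0:1,r1:4,r2:Add1,r3:5
cycle 2: issue ADD r3<-Add2 // r0:1,r1:4,r2:Add1,r3:Add2
cycle 3: stall // r0:1,r1:4,r2:Add1,r3:Add2
cycle 4: CDB Add1=-3; issue ADD r1<-Add1 // r0:1,r1:Add1,r2:-3,r3:Add2
cycle 5: stall // r0:1,r1:Add1,r2:-3,r3:Add2
cycle 6: stall // r0:1,r1:Add1,r2:-3,r3:Add2
cycle 7: CDB Add2=-2; issue SUB r0<-Add2 // r0:Add2,r1:Add1,r2:-3,r3:-2
cycle 8: issue MUL r2<-Mul1 // r0:Add2,r1:Add1,r2:Mul1,r3:-2
cycle 9: stall // r0:Add2,r1:Add1,r2:Mul1,r3:-2
cycle 10: CDB Add1=-5; issue ADD r2<-Add1 // r0:Add2,r1:-5,r2:Add1,r3:-2
cycle 11: stall // r0:Add2,r1:-5,r2:Add1,r3:-2
cycle 12: stall // r0:Add2,r1:-5,r2:Add1,r3:-2
cycle 13: CDB Add2=-2; issue SUB r1<-Add2 // r0:-2,r1:Add2,r2:Add1,r3:-2
cycle 14: - // r0:-2,r1:Add2,r2:Add1,r3:-2
cycle 15: - // r0:-2,r1:Add2,r2:Add1,r3:-2
cycle 16: - // r0:-2,r1:Add2,r2:Add1,r3:-2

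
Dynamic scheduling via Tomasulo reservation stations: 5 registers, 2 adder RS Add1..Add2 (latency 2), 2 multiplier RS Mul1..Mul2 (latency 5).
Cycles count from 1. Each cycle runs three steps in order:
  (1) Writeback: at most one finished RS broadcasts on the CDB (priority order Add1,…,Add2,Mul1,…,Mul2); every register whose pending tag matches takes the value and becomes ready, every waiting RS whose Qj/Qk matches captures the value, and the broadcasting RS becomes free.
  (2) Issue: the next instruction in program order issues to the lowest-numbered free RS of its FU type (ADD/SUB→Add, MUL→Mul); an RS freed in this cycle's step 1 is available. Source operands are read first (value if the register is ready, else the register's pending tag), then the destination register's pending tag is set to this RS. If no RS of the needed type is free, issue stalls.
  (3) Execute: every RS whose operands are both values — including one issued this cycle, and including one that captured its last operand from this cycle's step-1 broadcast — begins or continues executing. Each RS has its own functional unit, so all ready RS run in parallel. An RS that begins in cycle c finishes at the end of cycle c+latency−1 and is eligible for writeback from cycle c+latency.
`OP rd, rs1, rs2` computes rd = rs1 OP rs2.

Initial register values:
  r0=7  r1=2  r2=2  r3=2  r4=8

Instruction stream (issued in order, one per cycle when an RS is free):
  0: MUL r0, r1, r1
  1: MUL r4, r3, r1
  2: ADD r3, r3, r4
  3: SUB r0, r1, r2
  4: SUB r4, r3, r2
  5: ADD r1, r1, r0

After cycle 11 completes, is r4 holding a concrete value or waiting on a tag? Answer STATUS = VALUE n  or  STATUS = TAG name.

cycle 1: issue MUL r0<-Mul1 // r0:Mul1,r1:2,r2:2,r3:2,r4:8
cycle 2: issue MUL r4<-Mul2 // r0:Mul1,r1:2,r2:2,r3:2,r4:Mul2
cycle 3: issue ADD r3<-Add1 // r0:Mul1,r1:2,r2:2,r3:Add1,r4:Mul2
cycle 4: issue SUB r0<-Add2 // r0:Add2,r1:2,r2:2,r3:Add1,r4:Mul2
cycle 5: stall // r0:Add2,r1:2,r2:2,r3:Add1,r4:Mul2
cycle 6: CDB Add2=0; issue SUB r4<-Add2 // r0:0,r1:2,r2:2,r3:Add1,r4:Add2
cycle 7: CDB Mul1=4; stall // r0:0,r1:2,r2:2,r3:Add1,r4:Add2
cycle 8: CDB Mul2=4; stall // r0:0,r1:2,r2:2,r3:Add1,r4:Add2
cycle 9: stall // r0:0,r1:2,r2:2,r3:Add1,r4:Add2
cycle 10: CDB Add1=6; issue ADD r1<-Add1 // r0:0,r1:Add1,r2:2,r3:6,r4:Add2
cycle 11: - // r0:0,r1:Add1,r2:2,r3:6,r4:Add2

STATUS = TAG Add2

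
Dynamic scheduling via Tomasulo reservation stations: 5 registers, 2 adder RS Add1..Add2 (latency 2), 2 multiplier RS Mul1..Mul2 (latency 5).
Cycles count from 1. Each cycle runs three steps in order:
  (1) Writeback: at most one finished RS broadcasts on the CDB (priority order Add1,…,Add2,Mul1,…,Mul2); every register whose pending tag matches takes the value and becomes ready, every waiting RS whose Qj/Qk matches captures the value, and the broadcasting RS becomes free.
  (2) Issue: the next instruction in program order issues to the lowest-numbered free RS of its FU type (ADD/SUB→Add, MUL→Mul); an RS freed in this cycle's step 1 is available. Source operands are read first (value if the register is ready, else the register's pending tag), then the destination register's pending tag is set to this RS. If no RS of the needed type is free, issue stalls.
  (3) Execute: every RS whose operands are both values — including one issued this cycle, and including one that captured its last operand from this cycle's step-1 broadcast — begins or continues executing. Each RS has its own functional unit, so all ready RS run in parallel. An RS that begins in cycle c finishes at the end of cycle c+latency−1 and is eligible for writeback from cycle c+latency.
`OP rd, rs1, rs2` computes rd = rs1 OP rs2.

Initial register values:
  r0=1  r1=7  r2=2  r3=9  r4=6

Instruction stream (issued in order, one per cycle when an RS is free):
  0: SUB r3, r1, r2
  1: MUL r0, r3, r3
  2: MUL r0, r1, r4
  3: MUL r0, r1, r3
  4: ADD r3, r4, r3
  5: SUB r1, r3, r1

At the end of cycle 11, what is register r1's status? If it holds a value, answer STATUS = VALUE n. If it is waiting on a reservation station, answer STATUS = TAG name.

STATUS = TAG Add2

  c1: issue SUB r3<-Add1  regs: r0:1,r1:7,r2:2,r3:Add1,r4:6
  c2: issue MUL r0<-Mul1  regs: r0:Mul1,r1:7,r2:2,r3:Add1,r4:6
  c3: CDB Add1=5; issue MUL r0<-Mul2  regs: r0:Mul2,r1:7,r2:2,r3:5,r4:6
  c4: stall  regs: r0:Mul2,r1:7,r2:2,r3:5,r4:6
  c5: stall  regs: r0:Mul2,r1:7,r2:2,r3:5,r4:6
  c6: stall  regs: r0:Mul2,r1:7,r2:2,r3:5,r4:6
  c7: stall  regs: r0:Mul2,r1:7,r2:2,r3:5,r4:6
  c8: CDB Mul1=25; issue MUL r0<-Mul1  regs: r0:Mul1,r1:7,r2:2,r3:5,r4:6
  c9: CDB Mul2=42; issue ADD r3<-Add1  regs: r0:Mul1,r1:7,r2:2,r3:Add1,r4:6
  c10: issue SUB r1<-Add2  regs: r0:Mul1,r1:Add2,r2:2,r3:Add1,r4:6
  c11: CDB Add1=11  regs: r0:Mul1,r1:Add2,r2:2,r3:11,r4:6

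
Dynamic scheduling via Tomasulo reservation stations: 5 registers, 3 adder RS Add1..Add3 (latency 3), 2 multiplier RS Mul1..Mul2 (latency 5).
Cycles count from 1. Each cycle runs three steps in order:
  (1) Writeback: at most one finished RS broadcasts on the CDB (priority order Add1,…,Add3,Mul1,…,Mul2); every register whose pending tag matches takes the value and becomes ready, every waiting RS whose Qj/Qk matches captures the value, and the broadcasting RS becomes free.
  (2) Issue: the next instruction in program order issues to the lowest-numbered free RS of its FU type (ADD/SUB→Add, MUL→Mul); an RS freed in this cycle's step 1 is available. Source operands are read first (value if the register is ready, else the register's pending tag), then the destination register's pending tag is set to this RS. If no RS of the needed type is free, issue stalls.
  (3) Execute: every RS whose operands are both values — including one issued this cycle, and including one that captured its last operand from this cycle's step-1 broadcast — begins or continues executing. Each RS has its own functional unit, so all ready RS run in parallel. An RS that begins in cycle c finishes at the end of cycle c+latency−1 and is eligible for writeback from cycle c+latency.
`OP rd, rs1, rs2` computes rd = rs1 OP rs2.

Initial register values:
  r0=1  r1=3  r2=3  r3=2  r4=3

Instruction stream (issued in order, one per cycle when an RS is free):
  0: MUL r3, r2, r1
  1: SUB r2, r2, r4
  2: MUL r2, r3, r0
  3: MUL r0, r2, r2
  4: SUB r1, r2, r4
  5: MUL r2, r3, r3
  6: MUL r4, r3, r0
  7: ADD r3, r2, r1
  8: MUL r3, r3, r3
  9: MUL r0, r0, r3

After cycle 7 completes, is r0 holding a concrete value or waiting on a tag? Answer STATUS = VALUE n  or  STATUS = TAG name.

STATUS = TAG Mul1

cycle 1: issue MUL r3<-Mul1 // r0:1,r1:3,r2:3,r3:Mul1,r4:3
cycle 2: issue SUB r2<-Add1 // r0:1,r1:3,r2:Add1,r3:Mul1,r4:3
cycle 3: issue MUL r2<-Mul2 // r0:1,r1:3,r2:Mul2,r3:Mul1,r4:3
cycle 4: stall // r0:1,r1:3,r2:Mul2,r3:Mul1,r4:3
cycle 5: CDB Add1=0; stall // r0:1,r1:3,r2:Mul2,r3:Mul1,r4:3
cycle 6: CDB Mul1=9; issue MUL r0<-Mul1 // r0:Mul1,r1:3,r2:Mul2,r3:9,r4:3
cycle 7: issue SUB r1<-Add1 // r0:Mul1,r1:Add1,r2:Mul2,r3:9,r4:3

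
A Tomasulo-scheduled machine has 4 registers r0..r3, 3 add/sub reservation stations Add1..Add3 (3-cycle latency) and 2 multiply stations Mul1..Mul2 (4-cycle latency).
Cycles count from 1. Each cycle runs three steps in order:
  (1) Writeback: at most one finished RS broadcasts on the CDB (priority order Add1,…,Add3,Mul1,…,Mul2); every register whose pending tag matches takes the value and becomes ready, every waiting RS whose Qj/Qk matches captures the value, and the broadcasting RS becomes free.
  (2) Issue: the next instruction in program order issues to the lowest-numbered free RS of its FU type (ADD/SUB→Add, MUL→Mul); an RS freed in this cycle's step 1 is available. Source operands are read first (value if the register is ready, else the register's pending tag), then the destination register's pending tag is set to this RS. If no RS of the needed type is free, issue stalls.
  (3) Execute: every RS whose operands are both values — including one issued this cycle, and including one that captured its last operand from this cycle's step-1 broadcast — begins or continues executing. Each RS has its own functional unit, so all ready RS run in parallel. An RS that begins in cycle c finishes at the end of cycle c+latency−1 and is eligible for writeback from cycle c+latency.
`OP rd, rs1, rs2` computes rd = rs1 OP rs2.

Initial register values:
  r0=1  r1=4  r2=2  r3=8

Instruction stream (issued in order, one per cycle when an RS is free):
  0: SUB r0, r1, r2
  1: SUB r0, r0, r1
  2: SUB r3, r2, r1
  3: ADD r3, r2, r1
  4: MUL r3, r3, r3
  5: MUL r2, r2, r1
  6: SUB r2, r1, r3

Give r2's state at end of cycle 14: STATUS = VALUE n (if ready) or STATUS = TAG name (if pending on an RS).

STATUS = VALUE -32

  c1: issue SUB r0<-Add1  regs: r0:Add1,r1:4,r2:2,r3:8
  c2: issue SUB r0<-Add2  regs: r0:Add2,r1:4,r2:2,r3:8
  c3: issue SUB r3<-Add3  regs: r0:Add2,r1:4,r2:2,r3:Add3
  c4: CDB Add1=2; issue ADD r3<-Add1  regs: r0:Add2,r1:4,r2:2,r3:Add1
  c5: issue MUL r3<-Mul1  regs: r0:Add2,r1:4,r2:2,r3:Mul1
  c6: CDB Add3=-2; issue MUL r2<-Mul2  regs: r0:Add2,r1:4,r2:Mul2,r3:Mul1
  c7: CDB Add1=6; issue SUB r2<-Add1  regs: r0:Add2,r1:4,r2:Add1,r3:Mul1
  c8: CDB Add2=-2  regs: r0:-2,r1:4,r2:Add1,r3:Mul1
  c9: -  regs: r0:-2,r1:4,r2:Add1,r3:Mul1
  c10: CDB Mul2=8  regs: r0:-2,r1:4,r2:Add1,r3:Mul1
  c11: CDB Mul1=36  regs: r0:-2,r1:4,r2:Add1,r3:36
  c12: -  regs: r0:-2,r1:4,r2:Add1,r3:36
  c13: -  regs: r0:-2,r1:4,r2:Add1,r3:36
  c14: CDB Add1=-32  regs: r0:-2,r1:4,r2:-32,r3:36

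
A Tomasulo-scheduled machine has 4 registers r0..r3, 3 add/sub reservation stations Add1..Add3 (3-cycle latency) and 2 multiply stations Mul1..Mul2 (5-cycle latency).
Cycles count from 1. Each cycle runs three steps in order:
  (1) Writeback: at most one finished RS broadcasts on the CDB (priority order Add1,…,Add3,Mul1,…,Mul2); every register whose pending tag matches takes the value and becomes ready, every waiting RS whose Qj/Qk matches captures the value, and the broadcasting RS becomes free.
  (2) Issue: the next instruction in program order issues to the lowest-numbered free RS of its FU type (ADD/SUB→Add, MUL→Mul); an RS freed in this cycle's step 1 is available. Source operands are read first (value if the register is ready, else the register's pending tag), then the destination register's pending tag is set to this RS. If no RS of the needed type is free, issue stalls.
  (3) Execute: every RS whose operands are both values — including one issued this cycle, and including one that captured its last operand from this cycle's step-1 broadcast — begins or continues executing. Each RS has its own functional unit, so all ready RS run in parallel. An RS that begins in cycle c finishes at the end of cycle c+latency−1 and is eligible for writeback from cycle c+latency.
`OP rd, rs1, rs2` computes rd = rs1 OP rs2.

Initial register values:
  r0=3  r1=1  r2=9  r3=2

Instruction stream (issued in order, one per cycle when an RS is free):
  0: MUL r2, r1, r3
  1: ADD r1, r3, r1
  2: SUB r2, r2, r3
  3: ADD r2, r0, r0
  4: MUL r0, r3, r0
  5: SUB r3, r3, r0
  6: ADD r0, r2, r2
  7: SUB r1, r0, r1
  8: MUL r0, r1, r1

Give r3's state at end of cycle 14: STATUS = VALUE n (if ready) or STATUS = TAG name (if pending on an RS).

c1: issue MUL r2<-Mul1 | r0:3,r1:1,r2:Mul1,r3:2
c2: issue ADD r1<-Add1 | r0:3,r1:Add1,r2:Mul1,r3:2
c3: issue SUB r2<-Add2 | r0:3,r1:Add1,r2:Add2,r3:2
c4: issue ADD r2<-Add3 | r0:3,r1:Add1,r2:Add3,r3:2
c5: CDB Add1=3; issue MUL r0<-Mul2 | r0:Mul2,r1:3,r2:Add3,r3:2
c6: CDB Mul1=2; issue SUB r3<-Add1 | r0:Mul2,r1:3,r2:Add3,r3:Add1
c7: CDB Add3=6; issue ADD r0<-Add3 | r0:Add3,r1:3,r2:6,r3:Add1
c8: stall | r0:Add3,r1:3,r2:6,r3:Add1
c9: CDB Add2=0; issue SUB r1<-Add2 | r0:Add3,r1:Add2,r2:6,r3:Add1
c10: CDB Add3=12; issue MUL r0<-Mul1 | r0:Mul1,r1:Add2,r2:6,r3:Add1
c11: CDB Mul2=6 | r0:Mul1,r1:Add2,r2:6,r3:Add1
c12: - | r0:Mul1,r1:Add2,r2:6,r3:Add1
c13: CDB Add2=9 | r0:Mul1,r1:9,r2:6,r3:Add1
c14: CDB Add1=-4 | r0:Mul1,r1:9,r2:6,r3:-4

STATUS = VALUE -4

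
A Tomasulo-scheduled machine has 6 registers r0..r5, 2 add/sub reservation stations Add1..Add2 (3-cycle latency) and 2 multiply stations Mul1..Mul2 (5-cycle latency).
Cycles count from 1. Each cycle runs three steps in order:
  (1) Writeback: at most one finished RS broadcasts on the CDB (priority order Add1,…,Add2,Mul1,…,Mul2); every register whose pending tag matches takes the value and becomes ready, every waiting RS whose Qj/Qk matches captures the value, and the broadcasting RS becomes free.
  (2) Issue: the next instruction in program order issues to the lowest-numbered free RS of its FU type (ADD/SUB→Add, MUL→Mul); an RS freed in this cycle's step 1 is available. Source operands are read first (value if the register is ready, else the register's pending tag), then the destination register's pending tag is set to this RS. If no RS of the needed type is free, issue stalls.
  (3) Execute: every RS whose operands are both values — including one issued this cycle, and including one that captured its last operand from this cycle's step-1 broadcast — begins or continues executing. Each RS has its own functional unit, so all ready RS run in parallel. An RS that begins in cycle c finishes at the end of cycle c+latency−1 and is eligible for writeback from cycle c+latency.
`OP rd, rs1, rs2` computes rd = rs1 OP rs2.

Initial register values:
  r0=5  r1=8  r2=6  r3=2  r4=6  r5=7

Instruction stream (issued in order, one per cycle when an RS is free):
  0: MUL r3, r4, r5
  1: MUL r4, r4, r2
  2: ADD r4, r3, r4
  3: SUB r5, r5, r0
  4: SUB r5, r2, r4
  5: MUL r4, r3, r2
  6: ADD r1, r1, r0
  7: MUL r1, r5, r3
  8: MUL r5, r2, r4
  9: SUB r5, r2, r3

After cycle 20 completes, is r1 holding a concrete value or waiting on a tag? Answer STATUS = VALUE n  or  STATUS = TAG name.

STATUS = VALUE -3024

cycle 1: issue MUL r3<-Mul1 // r0:5,r1:8,r2:6,r3:Mul1,r4:6,r5:7
cycle 2: issue MUL r4<-Mul2 // r0:5,r1:8,r2:6,r3:Mul1,r4:Mul2,r5:7
cycle 3: issue ADD r4<-Add1 // r0:5,r1:8,r2:6,r3:Mul1,r4:Add1,r5:7
cycle 4: issue SUB r5<-Add2 // r0:5,r1:8,r2:6,r3:Mul1,r4:Add1,r5:Add2
cycle 5: stall // r0:5,r1:8,r2:6,r3:Mul1,r4:Add1,r5:Add2
cycle 6: CDB Mul1=42; stall // r0:5,r1:8,r2:6,r3:42,r4:Add1,r5:Add2
cycle 7: CDB Add2=2; issue SUB r5<-Add2 // r0:5,r1:8,r2:6,r3:42,r4:Add1,r5:Add2
cycle 8: CDB Mul2=36; issue MUL r4<-Mul1 // r0:5,r1:8,r2:6,r3:42,r4:Mul1,r5:Add2
cycle 9: stall // r0:5,r1:8,r2:6,r3:42,r4:Mul1,r5:Add2
cycle 10: stall // r0:5,r1:8,r2:6,r3:42,r4:Mul1,r5:Add2
cycle 11: CDB Add1=78; issue ADD r1<-Add1 // r0:5,r1:Add1,r2:6,r3:42,r4:Mul1,r5:Add2
cycle 12: issue MUL r1<-Mul2 // r0:5,r1:Mul2,r2:6,r3:42,r4:Mul1,r5:Add2
cycle 13: CDB Mul1=252; issue MUL r5<-Mul1 // r0:5,r1:Mul2,r2:6,r3:42,r4:252,r5:Mul1
cycle 14: CDB Add1=13; issue SUB r5<-Add1 // r0:5,r1:Mul2,r2:6,r3:42,r4:252,r5:Add1
cycle 15: CDB Add2=-72 // r0:5,r1:Mul2,r2:6,r3:42,r4:252,r5:Add1
cycle 16: - // r0:5,r1:Mul2,r2:6,r3:42,r4:252,r5:Add1
cycle 17: CDB Add1=-36 // r0:5,r1:Mul2,r2:6,r3:42,r4:252,r5:-36
cycle 18: CDB Mul1=1512 // r0:5,r1:Mul2,r2:6,r3:42,r4:252,r5:-36
cycle 19: - // r0:5,r1:Mul2,r2:6,r3:42,r4:252,r5:-36
cycle 20: CDB Mul2=-3024 // r0:5,r1:-3024,r2:6,r3:42,r4:252,r5:-36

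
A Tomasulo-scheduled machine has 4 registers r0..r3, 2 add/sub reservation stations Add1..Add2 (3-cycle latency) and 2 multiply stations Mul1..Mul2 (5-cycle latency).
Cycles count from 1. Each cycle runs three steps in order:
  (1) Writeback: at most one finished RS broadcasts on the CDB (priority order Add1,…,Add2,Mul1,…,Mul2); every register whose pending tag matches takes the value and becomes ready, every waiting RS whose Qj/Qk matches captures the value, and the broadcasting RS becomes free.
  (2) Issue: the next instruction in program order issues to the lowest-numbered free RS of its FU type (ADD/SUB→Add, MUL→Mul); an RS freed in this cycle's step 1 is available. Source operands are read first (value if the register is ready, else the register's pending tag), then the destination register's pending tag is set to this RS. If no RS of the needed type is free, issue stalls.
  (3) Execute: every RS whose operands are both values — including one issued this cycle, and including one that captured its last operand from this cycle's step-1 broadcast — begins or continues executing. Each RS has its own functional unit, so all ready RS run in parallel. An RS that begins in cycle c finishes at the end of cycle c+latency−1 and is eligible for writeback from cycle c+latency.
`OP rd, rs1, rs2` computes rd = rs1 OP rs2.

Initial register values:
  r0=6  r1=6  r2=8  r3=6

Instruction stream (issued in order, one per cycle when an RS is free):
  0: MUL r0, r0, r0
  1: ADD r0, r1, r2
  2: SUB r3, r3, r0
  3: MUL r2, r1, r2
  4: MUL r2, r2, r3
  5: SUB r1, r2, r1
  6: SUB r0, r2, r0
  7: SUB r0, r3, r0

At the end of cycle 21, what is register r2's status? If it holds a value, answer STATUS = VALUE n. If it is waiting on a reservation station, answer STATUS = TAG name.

STATUS = VALUE -384

c1: issue MUL r0<-Mul1 | r0:Mul1,r1:6,r2:8,r3:6
c2: issue ADD r0<-Add1 | r0:Add1,r1:6,r2:8,r3:6
c3: issue SUB r3<-Add2 | r0:Add1,r1:6,r2:8,r3:Add2
c4: issue MUL r2<-Mul2 | r0:Add1,r1:6,r2:Mul2,r3:Add2
c5: CDB Add1=14; stall | r0:14,r1:6,r2:Mul2,r3:Add2
c6: CDB Mul1=36; issue MUL r2<-Mul1 | r0:14,r1:6,r2:Mul1,r3:Add2
c7: issue SUB r1<-Add1 | r0:14,r1:Add1,r2:Mul1,r3:Add2
c8: CDB Add2=-8; issue SUB r0<-Add2 | r0:Add2,r1:Add1,r2:Mul1,r3:-8
c9: CDB Mul2=48; stall | r0:Add2,r1:Add1,r2:Mul1,r3:-8
c10: stall | r0:Add2,r1:Add1,r2:Mul1,r3:-8
c11: stall | r0:Add2,r1:Add1,r2:Mul1,r3:-8
c12: stall | r0:Add2,r1:Add1,r2:Mul1,r3:-8
c13: stall | r0:Add2,r1:Add1,r2:Mul1,r3:-8
c14: CDB Mul1=-384; stall | r0:Add2,r1:Add1,r2:-384,r3:-8
c15: stall | r0:Add2,r1:Add1,r2:-384,r3:-8
c16: stall | r0:Add2,r1:Add1,r2:-384,r3:-8
c17: CDB Add1=-390; issue SUB r0<-Add1 | r0:Add1,r1:-390,r2:-384,r3:-8
c18: CDB Add2=-398 | r0:Add1,r1:-390,r2:-384,r3:-8
c19: - | r0:Add1,r1:-390,r2:-384,r3:-8
c20: - | r0:Add1,r1:-390,r2:-384,r3:-8
c21: CDB Add1=390 | r0:390,r1:-390,r2:-384,r3:-8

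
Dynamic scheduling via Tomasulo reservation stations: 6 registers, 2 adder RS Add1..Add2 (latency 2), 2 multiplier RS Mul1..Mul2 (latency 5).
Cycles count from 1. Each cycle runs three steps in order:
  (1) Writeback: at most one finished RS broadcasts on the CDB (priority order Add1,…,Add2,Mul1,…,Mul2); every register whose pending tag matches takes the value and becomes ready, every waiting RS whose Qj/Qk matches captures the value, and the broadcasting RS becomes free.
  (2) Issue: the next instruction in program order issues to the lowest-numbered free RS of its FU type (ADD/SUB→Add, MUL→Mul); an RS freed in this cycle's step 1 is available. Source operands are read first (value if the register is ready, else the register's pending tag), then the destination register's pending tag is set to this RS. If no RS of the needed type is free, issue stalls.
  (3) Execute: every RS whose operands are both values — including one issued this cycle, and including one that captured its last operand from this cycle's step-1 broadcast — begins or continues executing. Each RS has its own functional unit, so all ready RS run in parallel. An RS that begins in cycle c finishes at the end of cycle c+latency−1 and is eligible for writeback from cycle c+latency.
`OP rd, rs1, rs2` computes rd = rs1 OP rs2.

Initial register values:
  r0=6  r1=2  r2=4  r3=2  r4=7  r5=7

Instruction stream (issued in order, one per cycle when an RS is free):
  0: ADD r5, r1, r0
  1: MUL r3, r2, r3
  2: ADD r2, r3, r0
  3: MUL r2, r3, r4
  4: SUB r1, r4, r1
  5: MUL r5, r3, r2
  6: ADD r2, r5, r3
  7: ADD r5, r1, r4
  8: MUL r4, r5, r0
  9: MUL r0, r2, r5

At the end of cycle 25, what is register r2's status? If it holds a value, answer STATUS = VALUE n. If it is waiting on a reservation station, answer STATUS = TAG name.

cycle 1: issue ADD r5<-Add1 // r0:6,r1:2,r2:4,r3:2,r4:7,r5:Add1
cycle 2: issue MUL r3<-Mul1 // r0:6,r1:2,r2:4,r3:Mul1,r4:7,r5:Add1
cycle 3: CDB Add1=8; issue ADD r2<-Add1 // r0:6,r1:2,r2:Add1,r3:Mul1,r4:7,r5:8
cycle 4: issue MUL r2<-Mul2 // r0:6,r1:2,r2:Mul2,r3:Mul1,r4:7,r5:8
cycle 5: issue SUB r1<-Add2 // r0:6,r1:Add2,r2:Mul2,r3:Mul1,r4:7,r5:8
cycle 6: stall // r0:6,r1:Add2,r2:Mul2,r3:Mul1,r4:7,r5:8
cycle 7: CDB Add2=5; stall // r0:6,r1:5,r2:Mul2,r3:Mul1,r4:7,r5:8
cycle 8: CDB Mul1=8; issue MUL r5<-Mul1 // r0:6,r1:5,r2:Mul2,r3:8,r4:7,r5:Mul1
cycle 9: issue ADD r2<-Add2 // r0:6,r1:5,r2:Add2,r3:8,r4:7,r5:Mul1
cycle 10: CDB Add1=14; issue ADD r5<-Add1 // r0:6,r1:5,r2:Add2,r3:8,r4:7,r5:Add1
cycle 11: stall // r0:6,r1:5,r2:Add2,r3:8,r4:7,r5:Add1
cycle 12: CDB Add1=12; stall // r0:6,r1:5,r2:Add2,r3:8,r4:7,r5:12
cycle 13: CDB Mul2=56; issue MUL r4<-Mul2 // r0:6,r1:5,r2:Add2,r3:8,r4:Mul2,r5:12
cycle 14: stall // r0:6,r1:5,r2:Add2,r3:8,r4:Mul2,r5:12
cycle 15: stall // r0:6,r1:5,r2:Add2,r3:8,r4:Mul2,r5:12
cycle 16: stall // r0:6,r1:5,r2:Add2,r3:8,r4:Mul2,r5:12
cycle 17: stall // r0:6,r1:5,r2:Add2,r3:8,r4:Mul2,r5:12
cycle 18: CDB Mul1=448; issue MUL r0<-Mul1 // r0:Mul1,r1:5,r2:Add2,r3:8,r4:Mul2,r5:12
cycle 19: CDB Mul2=72 // r0:Mul1,r1:5,r2:Add2,r3:8,r4:72,r5:12
cycle 20: CDB Add2=456 // r0:Mul1,r1:5,r2:456,r3:8,r4:72,r5:12
cycle 21: - // r0:Mul1,r1:5,r2:456,r3:8,r4:72,r5:12
cycle 22: - // r0:Mul1,r1:5,r2:456,r3:8,r4:72,r5:12
cycle 23: - // r0:Mul1,r1:5,r2:456,r3:8,r4:72,r5:12
cycle 24: - // r0:Mul1,r1:5,r2:456,r3:8,r4:72,r5:12
cycle 25: CDB Mul1=5472 // r0:5472,r1:5,r2:456,r3:8,r4:72,r5:12

STATUS = VALUE 456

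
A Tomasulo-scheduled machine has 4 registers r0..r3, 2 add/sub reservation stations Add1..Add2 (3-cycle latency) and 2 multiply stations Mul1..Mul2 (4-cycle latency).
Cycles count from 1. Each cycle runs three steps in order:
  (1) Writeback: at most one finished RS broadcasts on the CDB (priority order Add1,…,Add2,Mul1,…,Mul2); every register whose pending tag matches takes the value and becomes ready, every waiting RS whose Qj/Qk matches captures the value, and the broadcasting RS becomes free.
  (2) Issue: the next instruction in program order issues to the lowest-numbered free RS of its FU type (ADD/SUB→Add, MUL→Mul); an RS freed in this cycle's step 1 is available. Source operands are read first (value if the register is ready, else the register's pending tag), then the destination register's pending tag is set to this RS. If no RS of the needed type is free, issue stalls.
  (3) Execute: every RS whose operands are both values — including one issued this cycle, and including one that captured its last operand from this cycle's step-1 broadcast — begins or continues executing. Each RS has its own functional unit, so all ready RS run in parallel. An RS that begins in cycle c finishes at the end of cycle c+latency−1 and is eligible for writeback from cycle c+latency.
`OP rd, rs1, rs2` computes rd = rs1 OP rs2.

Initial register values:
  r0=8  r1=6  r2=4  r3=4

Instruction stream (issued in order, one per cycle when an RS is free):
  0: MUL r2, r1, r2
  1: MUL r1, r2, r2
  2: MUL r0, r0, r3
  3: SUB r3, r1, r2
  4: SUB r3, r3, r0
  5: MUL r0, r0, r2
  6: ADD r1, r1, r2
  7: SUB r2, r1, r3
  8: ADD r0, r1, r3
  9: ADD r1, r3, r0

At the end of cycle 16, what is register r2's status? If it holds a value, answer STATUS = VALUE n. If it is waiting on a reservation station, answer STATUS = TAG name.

c1: issue MUL r2<-Mul1 | r0:8,r1:6,r2:Mul1,r3:4
c2: issue MUL r1<-Mul2 | r0:8,r1:Mul2,r2:Mul1,r3:4
c3: stall | r0:8,r1:Mul2,r2:Mul1,r3:4
c4: stall | r0:8,r1:Mul2,r2:Mul1,r3:4
c5: CDB Mul1=24; issue MUL r0<-Mul1 | r0:Mul1,r1:Mul2,r2:24,r3:4
c6: issue SUB r3<-Add1 | r0:Mul1,r1:Mul2,r2:24,r3:Add1
c7: issue SUB r3<-Add2 | r0:Mul1,r1:Mul2,r2:24,r3:Add2
c8: stall | r0:Mul1,r1:Mul2,r2:24,r3:Add2
c9: CDB Mul1=32; issue MUL r0<-Mul1 | r0:Mul1,r1:Mul2,r2:24,r3:Add2
c10: CDB Mul2=576; stall | r0:Mul1,r1:576,r2:24,r3:Add2
c11: stall | r0:Mul1,r1:576,r2:24,r3:Add2
c12: stall | r0:Mul1,r1:576,r2:24,r3:Add2
c13: CDB Add1=552; issue ADD r1<-Add1 | r0:Mul1,r1:Add1,r2:24,r3:Add2
c14: CDB Mul1=768; stall | r0:768,r1:Add1,r2:24,r3:Add2
c15: stall | r0:768,r1:Add1,r2:24,r3:Add2
c16: CDB Add1=600; issue SUB r2<-Add1 | r0:768,r1:600,r2:Add1,r3:Add2

STATUS = TAG Add1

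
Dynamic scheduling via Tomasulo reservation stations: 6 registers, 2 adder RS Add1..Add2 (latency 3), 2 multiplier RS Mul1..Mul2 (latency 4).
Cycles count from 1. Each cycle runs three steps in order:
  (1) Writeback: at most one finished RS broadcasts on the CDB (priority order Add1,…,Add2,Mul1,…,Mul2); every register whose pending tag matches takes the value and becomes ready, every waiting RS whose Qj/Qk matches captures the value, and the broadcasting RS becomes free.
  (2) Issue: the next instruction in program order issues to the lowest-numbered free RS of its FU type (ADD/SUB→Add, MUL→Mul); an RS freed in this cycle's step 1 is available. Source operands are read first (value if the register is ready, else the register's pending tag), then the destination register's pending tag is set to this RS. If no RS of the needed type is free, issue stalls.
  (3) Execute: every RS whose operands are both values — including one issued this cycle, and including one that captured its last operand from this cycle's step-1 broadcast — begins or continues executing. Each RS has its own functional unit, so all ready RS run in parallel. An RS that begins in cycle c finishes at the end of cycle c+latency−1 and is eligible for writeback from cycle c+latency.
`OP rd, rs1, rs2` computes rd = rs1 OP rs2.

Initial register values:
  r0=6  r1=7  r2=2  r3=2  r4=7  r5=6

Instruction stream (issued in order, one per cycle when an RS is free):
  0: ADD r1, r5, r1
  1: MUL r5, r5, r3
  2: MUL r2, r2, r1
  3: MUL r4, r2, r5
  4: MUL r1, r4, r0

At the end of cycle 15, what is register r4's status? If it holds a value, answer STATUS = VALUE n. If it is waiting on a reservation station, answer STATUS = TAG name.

STATUS = VALUE 312

cycle 1: issue ADD r1<-Add1 // r0:6,r1:Add1,r2:2,r3:2,r4:7,r5:6
cycle 2: issue MUL r5<-Mul1 // r0:6,r1:Add1,r2:2,r3:2,r4:7,r5:Mul1
cycle 3: issue MUL r2<-Mul2 // r0:6,r1:Add1,r2:Mul2,r3:2,r4:7,r5:Mul1
cycle 4: CDB Add1=13; stall // r0:6,r1:13,r2:Mul2,r3:2,r4:7,r5:Mul1
cycle 5: stall // r0:6,r1:13,r2:Mul2,r3:2,r4:7,r5:Mul1
cycle 6: CDB Mul1=12; issue MUL r4<-Mul1 // r0:6,r1:13,r2:Mul2,r3:2,r4:Mul1,r5:12
cycle 7: stall // r0:6,r1:13,r2:Mul2,r3:2,r4:Mul1,r5:12
cycle 8: CDB Mul2=26; issue MUL r1<-Mul2 // r0:6,r1:Mul2,r2:26,r3:2,r4:Mul1,r5:12
cycle 9: - // r0:6,r1:Mul2,r2:26,r3:2,r4:Mul1,r5:12
cycle 10: - // r0:6,r1:Mul2,r2:26,r3:2,r4:Mul1,r5:12
cycle 11: - // r0:6,r1:Mul2,r2:26,r3:2,r4:Mul1,r5:12
cycle 12: CDB Mul1=312 // r0:6,r1:Mul2,r2:26,r3:2,r4:312,r5:12
cycle 13: - // r0:6,r1:Mul2,r2:26,r3:2,r4:312,r5:12
cycle 14: - // r0:6,r1:Mul2,r2:26,r3:2,r4:312,r5:12
cycle 15: - // r0:6,r1:Mul2,r2:26,r3:2,r4:312,r5:12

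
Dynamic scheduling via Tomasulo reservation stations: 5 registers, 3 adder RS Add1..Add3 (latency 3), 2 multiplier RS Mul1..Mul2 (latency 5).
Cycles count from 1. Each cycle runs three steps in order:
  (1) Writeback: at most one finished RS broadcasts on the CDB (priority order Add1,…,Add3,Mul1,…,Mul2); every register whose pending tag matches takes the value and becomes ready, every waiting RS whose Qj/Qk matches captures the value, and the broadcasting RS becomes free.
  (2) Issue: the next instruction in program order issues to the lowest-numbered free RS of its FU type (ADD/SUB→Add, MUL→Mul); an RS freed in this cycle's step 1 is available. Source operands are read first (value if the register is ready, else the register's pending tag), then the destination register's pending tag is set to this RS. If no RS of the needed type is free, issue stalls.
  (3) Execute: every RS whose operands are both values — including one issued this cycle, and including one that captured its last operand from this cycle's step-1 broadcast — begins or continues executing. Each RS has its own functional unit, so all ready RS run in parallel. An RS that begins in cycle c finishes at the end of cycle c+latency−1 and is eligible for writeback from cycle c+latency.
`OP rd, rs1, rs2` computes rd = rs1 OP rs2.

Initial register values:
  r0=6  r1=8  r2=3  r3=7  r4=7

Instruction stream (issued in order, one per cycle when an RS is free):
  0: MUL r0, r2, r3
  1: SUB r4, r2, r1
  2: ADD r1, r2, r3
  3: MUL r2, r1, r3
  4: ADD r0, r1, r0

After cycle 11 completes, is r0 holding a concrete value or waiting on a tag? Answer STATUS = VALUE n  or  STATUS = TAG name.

STATUS = VALUE 31

cycle 1: issue MUL r0<-Mul1 // r0:Mul1,r1:8,r2:3,r3:7,r4:7
cycle 2: issue SUB r4<-Add1 // r0:Mul1,r1:8,r2:3,r3:7,r4:Add1
cycle 3: issue ADD r1<-Add2 // r0:Mul1,r1:Add2,r2:3,r3:7,r4:Add1
cycle 4: issue MUL r2<-Mul2 // r0:Mul1,r1:Add2,r2:Mul2,r3:7,r4:Add1
cycle 5: CDB Add1=-5; issue ADD r0<-Add1 // r0:Add1,r1:Add2,r2:Mul2,r3:7,r4:-5
cycle 6: CDB Add2=10 // r0:Add1,r1:10,r2:Mul2,r3:7,r4:-5
cycle 7: CDB Mul1=21 // r0:Add1,r1:10,r2:Mul2,r3:7,r4:-5
cycle 8: - // r0:Add1,r1:10,r2:Mul2,r3:7,r4:-5
cycle 9: - // r0:Add1,r1:10,r2:Mul2,r3:7,r4:-5
cycle 10: CDB Add1=31 // r0:31,r1:10,r2:Mul2,r3:7,r4:-5
cycle 11: CDB Mul2=70 // r0:31,r1:10,r2:70,r3:7,r4:-5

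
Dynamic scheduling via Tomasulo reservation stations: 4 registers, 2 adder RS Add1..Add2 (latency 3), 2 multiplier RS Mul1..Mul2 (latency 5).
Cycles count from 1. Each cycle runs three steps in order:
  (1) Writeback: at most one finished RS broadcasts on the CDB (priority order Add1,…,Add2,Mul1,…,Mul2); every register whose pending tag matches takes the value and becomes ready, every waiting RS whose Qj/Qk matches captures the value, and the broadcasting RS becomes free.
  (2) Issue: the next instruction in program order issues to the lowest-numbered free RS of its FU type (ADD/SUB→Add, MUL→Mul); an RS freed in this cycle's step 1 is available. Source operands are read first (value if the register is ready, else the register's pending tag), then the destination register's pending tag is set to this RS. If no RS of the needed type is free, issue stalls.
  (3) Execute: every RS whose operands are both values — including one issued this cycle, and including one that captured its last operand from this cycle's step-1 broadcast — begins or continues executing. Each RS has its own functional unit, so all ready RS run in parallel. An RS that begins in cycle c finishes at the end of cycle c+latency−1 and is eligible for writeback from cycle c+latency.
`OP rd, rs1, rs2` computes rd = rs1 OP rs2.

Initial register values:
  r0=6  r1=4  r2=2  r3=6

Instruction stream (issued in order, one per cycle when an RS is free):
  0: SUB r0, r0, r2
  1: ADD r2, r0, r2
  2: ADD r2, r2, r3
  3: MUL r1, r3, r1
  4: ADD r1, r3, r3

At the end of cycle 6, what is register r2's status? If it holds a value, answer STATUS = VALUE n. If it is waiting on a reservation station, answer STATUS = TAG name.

STATUS = TAG Add1

c1: issue SUB r0<-Add1 | r0:Add1,r1:4,r2:2,r3:6
c2: issue ADD r2<-Add2 | r0:Add1,r1:4,r2:Add2,r3:6
c3: stall | r0:Add1,r1:4,r2:Add2,r3:6
c4: CDB Add1=4; issue ADD r2<-Add1 | r0:4,r1:4,r2:Add1,r3:6
c5: issue MUL r1<-Mul1 | r0:4,r1:Mul1,r2:Add1,r3:6
c6: stall | r0:4,r1:Mul1,r2:Add1,r3:6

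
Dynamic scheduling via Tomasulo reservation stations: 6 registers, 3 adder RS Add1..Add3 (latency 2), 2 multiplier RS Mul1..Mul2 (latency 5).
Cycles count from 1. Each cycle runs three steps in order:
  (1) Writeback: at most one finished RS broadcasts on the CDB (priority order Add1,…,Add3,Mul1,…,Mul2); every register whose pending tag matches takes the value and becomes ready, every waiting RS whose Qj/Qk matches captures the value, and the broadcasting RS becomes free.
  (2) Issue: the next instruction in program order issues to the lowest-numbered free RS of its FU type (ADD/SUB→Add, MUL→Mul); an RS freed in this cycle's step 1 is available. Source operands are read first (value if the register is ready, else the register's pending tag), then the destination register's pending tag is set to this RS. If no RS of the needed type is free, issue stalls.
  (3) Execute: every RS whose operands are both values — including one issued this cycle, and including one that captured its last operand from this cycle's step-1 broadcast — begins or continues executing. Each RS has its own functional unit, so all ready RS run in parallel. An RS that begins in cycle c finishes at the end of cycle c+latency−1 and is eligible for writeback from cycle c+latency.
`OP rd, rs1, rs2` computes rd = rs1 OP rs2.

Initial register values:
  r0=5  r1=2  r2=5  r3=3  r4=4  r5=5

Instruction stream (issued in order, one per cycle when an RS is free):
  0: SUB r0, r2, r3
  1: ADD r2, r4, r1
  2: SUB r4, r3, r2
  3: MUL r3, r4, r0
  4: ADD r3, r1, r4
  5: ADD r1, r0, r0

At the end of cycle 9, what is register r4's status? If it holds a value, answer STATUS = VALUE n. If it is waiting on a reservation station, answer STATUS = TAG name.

cycle 1: issue SUB r0<-Add1 // r0:Add1,r1:2,r2:5,r3:3,r4:4,r5:5
cycle 2: issue ADD r2<-Add2 // r0:Add1,r1:2,r2:Add2,r3:3,r4:4,r5:5
cycle 3: CDB Add1=2; issue SUB r4<-Add1 // r0:2,r1:2,r2:Add2,r3:3,r4:Add1,r5:5
cycle 4: CDB Add2=6; issue MUL r3<-Mul1 // r0:2,r1:2,r2:6,r3:Mul1,r4:Add1,r5:5
cycle 5: issue ADD r3<-Add2 // r0:2,r1:2,r2:6,r3:Add2,r4:Add1,r5:5
cycle 6: CDB Add1=-3; issue ADD r1<-Add1 // r0:2,r1:Add1,r2:6,r3:Add2,r4:-3,r5:5
cycle 7: - // r0:2,r1:Add1,r2:6,r3:Add2,r4:-3,r5:5
cycle 8: CDB Add1=4 // r0:2,r1:4,r2:6,r3:Add2,r4:-3,r5:5
cycle 9: CDB Add2=-1 // r0:2,r1:4,r2:6,r3:-1,r4:-3,r5:5

STATUS = VALUE -3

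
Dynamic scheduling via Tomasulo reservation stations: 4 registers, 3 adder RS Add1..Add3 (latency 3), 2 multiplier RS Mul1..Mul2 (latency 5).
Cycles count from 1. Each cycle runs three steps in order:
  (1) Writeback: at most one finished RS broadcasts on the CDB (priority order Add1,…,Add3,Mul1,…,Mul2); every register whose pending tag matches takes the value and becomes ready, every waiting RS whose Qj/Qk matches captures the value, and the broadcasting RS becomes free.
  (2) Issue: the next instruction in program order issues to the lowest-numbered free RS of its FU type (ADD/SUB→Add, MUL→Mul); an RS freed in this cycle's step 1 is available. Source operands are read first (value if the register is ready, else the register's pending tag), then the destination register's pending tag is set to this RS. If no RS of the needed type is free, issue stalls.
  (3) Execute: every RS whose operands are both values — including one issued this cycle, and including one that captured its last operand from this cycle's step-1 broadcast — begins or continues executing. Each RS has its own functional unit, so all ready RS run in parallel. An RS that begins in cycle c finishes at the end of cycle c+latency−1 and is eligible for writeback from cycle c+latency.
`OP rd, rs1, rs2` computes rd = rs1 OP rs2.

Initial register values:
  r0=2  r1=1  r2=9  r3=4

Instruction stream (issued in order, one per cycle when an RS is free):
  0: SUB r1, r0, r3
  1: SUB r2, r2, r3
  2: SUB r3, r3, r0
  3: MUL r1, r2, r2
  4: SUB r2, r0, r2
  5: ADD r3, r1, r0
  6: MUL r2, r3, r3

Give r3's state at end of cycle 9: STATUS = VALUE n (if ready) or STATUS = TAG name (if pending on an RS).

c1: issue SUB r1<-Add1 | r0:2,r1:Add1,r2:9,r3:4
c2: issue SUB r2<-Add2 | r0:2,r1:Add1,r2:Add2,r3:4
c3: issue SUB r3<-Add3 | r0:2,r1:Add1,r2:Add2,r3:Add3
c4: CDB Add1=-2; issue MUL r1<-Mul1 | r0:2,r1:Mul1,r2:Add2,r3:Add3
c5: CDB Add2=5; issue SUB r2<-Add1 | r0:2,r1:Mul1,r2:Add1,r3:Add3
c6: CDB Add3=2; issue ADD r3<-Add2 | r0:2,r1:Mul1,r2:Add1,r3:Add2
c7: issue MUL r2<-Mul2 | r0:2,r1:Mul1,r2:Mul2,r3:Add2
c8: CDB Add1=-3 | r0:2,r1:Mul1,r2:Mul2,r3:Add2
c9: - | r0:2,r1:Mul1,r2:Mul2,r3:Add2

STATUS = TAG Add2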